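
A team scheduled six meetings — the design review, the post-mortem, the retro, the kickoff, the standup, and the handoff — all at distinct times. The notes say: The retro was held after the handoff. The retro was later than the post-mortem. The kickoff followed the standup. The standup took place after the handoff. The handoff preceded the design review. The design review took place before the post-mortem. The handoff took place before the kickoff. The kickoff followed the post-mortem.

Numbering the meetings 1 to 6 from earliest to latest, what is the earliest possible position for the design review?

The handoff must come before the design review — 1 forced predecessor.
Nothing else is forced ahead of the design review, so its earliest slot is position 1 + 1 = 2.

2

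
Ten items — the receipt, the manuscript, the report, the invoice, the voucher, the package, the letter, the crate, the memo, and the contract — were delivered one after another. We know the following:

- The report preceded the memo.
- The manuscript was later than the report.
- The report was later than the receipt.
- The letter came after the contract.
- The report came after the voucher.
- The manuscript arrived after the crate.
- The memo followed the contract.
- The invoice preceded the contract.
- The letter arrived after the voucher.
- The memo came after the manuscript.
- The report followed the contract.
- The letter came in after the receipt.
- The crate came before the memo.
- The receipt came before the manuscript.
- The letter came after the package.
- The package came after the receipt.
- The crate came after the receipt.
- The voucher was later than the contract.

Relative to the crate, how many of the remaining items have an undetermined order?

6

Forced before the crate: the receipt; forced after the crate: the manuscript and the memo.
That leaves the contract, the invoice, the letter, the package, the report, and the voucher with no forced order relative to the crate — 6.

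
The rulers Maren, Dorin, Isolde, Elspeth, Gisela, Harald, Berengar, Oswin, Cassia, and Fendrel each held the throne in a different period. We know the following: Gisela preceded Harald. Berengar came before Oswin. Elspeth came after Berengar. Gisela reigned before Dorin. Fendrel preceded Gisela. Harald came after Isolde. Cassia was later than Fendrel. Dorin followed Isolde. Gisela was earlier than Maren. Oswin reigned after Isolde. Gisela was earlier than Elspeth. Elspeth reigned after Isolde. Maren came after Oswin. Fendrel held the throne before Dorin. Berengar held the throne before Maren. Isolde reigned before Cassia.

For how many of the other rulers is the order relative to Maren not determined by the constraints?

Forced before Maren: Berengar, Fendrel, Gisela, Isolde, and Oswin.
That leaves Cassia, Dorin, Elspeth, and Harald with no forced order relative to Maren — 4.

4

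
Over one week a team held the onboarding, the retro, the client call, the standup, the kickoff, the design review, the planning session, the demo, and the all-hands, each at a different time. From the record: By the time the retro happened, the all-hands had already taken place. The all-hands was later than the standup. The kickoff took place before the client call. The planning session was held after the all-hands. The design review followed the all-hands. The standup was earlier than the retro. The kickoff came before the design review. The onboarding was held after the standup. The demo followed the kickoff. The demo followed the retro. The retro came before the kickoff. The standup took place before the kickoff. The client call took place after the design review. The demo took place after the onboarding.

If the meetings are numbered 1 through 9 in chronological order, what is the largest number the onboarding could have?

The onboarding must come before the demo — 1 meeting forced after it.
Everything else can be placed before the onboarding in some valid order, so the onboarding can sit as late as position 9 − 1 = 8.

8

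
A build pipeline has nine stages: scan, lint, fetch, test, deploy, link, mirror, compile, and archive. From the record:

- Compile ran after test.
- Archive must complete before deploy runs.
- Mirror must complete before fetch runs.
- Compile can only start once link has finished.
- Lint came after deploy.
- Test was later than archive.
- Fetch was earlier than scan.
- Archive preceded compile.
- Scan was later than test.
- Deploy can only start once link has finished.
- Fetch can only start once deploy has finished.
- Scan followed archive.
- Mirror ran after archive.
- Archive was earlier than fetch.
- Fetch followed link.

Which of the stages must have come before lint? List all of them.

archive, deploy, link

Directly stated before lint: deploy.
Archive reaches lint via archive → deploy → lint.
Link reaches lint via link → deploy → lint.
No chain forces test (or any of the others) ahead of lint.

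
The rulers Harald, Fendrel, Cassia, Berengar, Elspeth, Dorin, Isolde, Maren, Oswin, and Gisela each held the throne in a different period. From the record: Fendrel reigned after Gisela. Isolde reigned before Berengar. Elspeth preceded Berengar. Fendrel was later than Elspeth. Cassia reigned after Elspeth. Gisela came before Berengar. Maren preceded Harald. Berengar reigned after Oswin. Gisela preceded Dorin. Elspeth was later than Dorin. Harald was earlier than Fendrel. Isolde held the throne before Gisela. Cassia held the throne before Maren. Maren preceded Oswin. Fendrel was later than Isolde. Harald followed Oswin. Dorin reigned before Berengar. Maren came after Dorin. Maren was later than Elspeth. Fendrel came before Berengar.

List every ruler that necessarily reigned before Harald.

Directly stated before Harald: Maren and Oswin.
Cassia reaches Harald via Cassia → Maren → Harald.
Dorin reaches Harald via Dorin → Maren → Harald.
Elspeth reaches Harald via Elspeth → Maren → Harald.
Likewise Gisela and Isolde each reach Harald by chaining the stated constraints.
No chain forces Berengar (or any of the others) ahead of Harald.

Cassia, Dorin, Elspeth, Gisela, Isolde, Maren, Oswin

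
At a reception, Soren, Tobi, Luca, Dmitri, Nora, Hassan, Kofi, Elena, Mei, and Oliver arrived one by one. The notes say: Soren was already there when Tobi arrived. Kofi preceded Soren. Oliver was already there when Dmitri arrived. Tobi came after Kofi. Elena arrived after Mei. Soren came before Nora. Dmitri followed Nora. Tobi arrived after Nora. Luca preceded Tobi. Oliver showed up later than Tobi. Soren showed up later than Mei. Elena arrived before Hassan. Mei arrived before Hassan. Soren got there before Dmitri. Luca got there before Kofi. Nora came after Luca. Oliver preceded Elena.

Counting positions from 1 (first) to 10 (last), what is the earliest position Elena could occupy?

Kofi, Luca, Mei, Nora, Oliver, Soren, and Tobi must all come before Elena — 7 forced predecessors.
Nothing else is forced ahead of Elena, so their earliest slot is position 7 + 1 = 8.

8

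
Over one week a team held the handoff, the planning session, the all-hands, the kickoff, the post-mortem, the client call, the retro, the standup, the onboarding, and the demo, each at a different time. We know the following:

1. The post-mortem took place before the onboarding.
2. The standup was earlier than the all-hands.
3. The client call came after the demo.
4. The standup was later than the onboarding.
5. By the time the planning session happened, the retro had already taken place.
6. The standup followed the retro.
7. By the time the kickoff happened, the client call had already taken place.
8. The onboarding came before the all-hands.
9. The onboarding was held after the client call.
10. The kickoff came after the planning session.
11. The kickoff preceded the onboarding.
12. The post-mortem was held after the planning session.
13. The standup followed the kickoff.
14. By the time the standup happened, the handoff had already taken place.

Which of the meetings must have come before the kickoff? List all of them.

the client call, the demo, the planning session, the retro

Directly stated before the kickoff: the client call and the planning session.
The demo reaches the kickoff via the demo → the client call → the kickoff.
The retro reaches the kickoff via the retro → the planning session → the kickoff.
No chain forces the all-hands (or any of the others) ahead of the kickoff.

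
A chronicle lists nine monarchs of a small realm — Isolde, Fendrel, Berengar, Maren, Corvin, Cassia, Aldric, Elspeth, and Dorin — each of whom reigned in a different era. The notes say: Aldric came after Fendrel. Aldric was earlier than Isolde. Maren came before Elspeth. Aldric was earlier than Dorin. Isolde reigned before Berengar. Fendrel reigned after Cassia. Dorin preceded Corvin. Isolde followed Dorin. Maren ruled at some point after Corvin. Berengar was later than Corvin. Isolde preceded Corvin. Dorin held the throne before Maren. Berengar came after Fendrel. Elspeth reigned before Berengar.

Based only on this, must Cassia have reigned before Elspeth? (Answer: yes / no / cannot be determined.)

Chain the constraints: Cassia → Fendrel → Aldric → Dorin → Maren → Elspeth. Each link is directly stated, so Cassia comes before Elspeth.

yes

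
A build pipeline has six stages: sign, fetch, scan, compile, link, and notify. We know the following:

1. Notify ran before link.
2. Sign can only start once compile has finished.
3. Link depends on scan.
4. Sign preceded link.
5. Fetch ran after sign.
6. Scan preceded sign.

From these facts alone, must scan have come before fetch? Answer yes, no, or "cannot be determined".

Chain the constraints: scan → sign → fetch. Each link is directly stated, so scan comes before fetch.

yes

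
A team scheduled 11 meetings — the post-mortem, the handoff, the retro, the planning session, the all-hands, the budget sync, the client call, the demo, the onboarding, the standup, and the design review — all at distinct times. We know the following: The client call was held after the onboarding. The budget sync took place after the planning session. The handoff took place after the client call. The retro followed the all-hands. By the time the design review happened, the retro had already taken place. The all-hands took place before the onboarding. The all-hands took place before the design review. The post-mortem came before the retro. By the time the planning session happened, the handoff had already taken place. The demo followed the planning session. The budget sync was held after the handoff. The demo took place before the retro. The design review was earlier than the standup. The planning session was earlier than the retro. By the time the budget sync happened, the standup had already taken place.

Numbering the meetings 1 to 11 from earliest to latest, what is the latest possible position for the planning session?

6

The planning session must come before the budget sync, the demo, the design review, the retro, and the standup — 5 meetings forced after it.
Everything else can be placed before the planning session in some valid order, so the planning session can sit as late as position 11 − 5 = 6.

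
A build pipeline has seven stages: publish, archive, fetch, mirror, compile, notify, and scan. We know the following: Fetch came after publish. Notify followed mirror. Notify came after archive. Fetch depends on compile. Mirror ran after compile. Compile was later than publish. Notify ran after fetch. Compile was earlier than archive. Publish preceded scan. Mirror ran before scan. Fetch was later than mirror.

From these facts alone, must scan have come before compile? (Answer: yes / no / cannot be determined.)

Tracing the constraints gives compile → mirror → scan, so compile must come before scan.
That means scan cannot be before compile.

no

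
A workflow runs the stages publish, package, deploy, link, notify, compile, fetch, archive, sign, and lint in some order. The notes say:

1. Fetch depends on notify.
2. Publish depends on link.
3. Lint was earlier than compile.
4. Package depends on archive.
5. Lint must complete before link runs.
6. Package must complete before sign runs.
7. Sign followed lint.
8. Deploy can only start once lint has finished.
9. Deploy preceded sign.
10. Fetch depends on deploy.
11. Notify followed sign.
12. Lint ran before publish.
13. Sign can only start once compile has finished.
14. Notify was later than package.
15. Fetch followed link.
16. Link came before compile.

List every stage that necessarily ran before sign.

archive, compile, deploy, link, lint, package

Directly stated before sign: compile, deploy, lint, and package.
Archive reaches sign via archive → package → sign.
Link reaches sign via link → compile → sign.
No chain forces publish (or any of the others) ahead of sign.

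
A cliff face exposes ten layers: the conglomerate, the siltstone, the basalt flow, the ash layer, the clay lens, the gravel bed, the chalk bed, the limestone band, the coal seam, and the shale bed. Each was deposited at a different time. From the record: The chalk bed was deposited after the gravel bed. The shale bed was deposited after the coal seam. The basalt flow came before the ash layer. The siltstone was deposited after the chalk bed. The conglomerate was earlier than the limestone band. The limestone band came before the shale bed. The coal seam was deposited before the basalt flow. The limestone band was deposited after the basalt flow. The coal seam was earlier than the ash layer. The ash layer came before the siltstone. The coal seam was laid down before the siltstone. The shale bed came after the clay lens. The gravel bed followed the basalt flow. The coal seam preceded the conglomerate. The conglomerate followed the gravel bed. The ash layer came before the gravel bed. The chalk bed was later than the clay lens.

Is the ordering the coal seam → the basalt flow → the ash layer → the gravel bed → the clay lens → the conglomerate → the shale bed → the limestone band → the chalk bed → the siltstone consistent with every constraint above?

The constraints require the limestone band before the shale bed, but in the proposed sequence the shale bed appears ahead of the limestone band. That one violation is enough.

no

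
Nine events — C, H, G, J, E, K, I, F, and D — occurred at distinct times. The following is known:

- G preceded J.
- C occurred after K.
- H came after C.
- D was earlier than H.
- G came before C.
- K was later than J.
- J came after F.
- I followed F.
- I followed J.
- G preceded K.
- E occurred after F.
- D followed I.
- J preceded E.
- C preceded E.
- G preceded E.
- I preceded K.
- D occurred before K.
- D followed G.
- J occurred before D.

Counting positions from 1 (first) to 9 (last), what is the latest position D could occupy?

D must come before C, E, H, and K — 4 events forced after it.
Everything else can be placed before D in some valid order, so D can sit as late as position 9 − 4 = 5.

5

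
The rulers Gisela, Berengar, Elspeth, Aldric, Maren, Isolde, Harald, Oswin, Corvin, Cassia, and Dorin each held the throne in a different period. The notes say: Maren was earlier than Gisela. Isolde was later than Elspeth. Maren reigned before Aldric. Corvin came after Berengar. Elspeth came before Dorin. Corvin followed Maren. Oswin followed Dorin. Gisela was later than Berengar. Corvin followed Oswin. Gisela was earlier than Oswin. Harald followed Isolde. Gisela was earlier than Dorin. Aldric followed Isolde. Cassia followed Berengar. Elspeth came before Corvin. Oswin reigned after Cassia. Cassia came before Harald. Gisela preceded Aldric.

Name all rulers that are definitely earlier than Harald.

Berengar, Cassia, Elspeth, Isolde

Directly stated before Harald: Cassia and Isolde.
Berengar reaches Harald via Berengar → Cassia → Harald.
Elspeth reaches Harald via Elspeth → Isolde → Harald.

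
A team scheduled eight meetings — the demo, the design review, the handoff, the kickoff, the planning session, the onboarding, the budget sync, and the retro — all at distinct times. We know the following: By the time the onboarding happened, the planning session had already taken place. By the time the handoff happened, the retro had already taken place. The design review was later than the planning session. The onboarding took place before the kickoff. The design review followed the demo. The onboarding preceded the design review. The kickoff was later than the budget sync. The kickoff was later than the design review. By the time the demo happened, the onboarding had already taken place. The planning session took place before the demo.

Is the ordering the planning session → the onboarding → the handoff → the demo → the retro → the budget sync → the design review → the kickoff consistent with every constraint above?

no

The constraints require the retro before the handoff, but in the proposed sequence the handoff appears ahead of the retro. That one violation is enough.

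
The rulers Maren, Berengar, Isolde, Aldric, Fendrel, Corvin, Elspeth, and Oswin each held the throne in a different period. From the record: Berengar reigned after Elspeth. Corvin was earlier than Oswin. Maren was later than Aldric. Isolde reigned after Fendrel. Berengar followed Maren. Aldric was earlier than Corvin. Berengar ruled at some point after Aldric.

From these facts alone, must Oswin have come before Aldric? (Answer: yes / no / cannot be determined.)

Tracing the constraints gives Aldric → Corvin → Oswin, so Aldric must come before Oswin.
That means Oswin cannot be before Aldric.

no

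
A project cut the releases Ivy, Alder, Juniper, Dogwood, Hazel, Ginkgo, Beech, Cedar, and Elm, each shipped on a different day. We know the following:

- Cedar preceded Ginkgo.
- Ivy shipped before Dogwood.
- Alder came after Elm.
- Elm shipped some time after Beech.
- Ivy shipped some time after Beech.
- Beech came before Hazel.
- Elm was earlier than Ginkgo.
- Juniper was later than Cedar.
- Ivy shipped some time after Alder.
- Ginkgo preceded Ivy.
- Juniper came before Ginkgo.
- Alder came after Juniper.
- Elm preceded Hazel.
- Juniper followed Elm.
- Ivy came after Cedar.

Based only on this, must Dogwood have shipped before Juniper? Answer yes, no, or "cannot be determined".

Tracing the constraints gives Juniper → Ginkgo → Ivy → Dogwood, so Juniper must come before Dogwood.
That means Dogwood cannot be before Juniper.

no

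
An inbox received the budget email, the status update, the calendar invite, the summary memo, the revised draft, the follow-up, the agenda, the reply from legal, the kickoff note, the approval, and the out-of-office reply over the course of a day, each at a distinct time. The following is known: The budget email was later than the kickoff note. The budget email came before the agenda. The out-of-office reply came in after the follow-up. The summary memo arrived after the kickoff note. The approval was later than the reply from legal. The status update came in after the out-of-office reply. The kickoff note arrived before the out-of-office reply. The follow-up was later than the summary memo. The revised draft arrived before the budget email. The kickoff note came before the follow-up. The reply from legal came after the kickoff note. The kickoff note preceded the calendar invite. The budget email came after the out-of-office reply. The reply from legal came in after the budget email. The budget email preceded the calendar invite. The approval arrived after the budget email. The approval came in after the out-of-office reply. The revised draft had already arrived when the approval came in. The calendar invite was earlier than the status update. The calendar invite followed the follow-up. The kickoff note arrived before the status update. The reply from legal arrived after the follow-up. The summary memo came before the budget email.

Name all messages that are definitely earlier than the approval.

the budget email, the follow-up, the kickoff note, the out-of-office reply, the reply from legal, the revised draft, the summary memo

Directly stated before the approval: the budget email, the out-of-office reply, the reply from legal, and the revised draft.
The follow-up reaches the approval via the follow-up → the out-of-office reply → the approval.
The kickoff note reaches the approval via the kickoff note → the out-of-office reply → the approval.
The summary memo reaches the approval via the summary memo → the budget email → the approval.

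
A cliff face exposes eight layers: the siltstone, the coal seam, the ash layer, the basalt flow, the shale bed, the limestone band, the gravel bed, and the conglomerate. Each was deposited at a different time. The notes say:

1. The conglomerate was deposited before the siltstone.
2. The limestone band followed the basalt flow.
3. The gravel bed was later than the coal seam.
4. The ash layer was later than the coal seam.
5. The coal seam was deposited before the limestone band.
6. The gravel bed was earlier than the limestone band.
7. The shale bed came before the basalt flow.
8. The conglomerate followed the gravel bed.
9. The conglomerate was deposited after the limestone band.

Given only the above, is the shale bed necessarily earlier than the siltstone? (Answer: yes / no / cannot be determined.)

Chain the constraints: the shale bed → the basalt flow → the limestone band → the conglomerate → the siltstone. Each link is directly stated, so the shale bed comes before the siltstone.

yes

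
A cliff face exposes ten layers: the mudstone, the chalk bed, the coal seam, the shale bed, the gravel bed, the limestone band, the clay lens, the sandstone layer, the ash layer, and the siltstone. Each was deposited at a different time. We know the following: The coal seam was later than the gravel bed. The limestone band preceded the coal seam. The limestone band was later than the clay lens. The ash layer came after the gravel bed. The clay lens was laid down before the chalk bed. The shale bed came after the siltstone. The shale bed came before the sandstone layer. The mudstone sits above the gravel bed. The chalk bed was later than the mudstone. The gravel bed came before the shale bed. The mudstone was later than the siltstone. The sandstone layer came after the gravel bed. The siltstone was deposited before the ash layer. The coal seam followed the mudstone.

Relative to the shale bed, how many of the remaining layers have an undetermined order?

6

Forced before the shale bed: the gravel bed and the siltstone; forced after the shale bed: the sandstone layer.
That leaves the ash layer, the chalk bed, the clay lens, the coal seam, the limestone band, and the mudstone with no forced order relative to the shale bed — 6.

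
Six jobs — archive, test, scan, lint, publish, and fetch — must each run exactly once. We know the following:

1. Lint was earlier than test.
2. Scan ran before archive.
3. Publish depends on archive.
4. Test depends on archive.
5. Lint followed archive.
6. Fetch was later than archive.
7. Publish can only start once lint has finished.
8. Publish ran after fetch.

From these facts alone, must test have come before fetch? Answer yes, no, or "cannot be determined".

cannot be determined

No chain of stated constraints runs from test to fetch, and none runs from fetch to test either.
So the relative order of test and fetch is not fixed by the given facts.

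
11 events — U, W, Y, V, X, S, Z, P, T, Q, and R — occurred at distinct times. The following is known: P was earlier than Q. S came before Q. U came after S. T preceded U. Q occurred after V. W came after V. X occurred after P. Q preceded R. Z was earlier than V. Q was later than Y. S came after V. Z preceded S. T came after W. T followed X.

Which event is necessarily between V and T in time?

Tracing the constraints gives V → W → T, so W sits after V and before T.
No other event is forced both after V and before T.

W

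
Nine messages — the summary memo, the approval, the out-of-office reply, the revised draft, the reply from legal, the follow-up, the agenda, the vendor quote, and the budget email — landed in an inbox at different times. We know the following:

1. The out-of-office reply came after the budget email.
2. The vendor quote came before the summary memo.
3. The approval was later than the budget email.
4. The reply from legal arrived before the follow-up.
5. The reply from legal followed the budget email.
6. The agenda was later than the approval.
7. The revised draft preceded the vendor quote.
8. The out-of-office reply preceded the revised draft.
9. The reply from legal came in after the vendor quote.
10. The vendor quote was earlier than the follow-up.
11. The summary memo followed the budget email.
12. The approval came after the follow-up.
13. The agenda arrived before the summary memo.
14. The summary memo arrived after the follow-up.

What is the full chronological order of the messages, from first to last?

The constraints fix every adjacent pair, so only one ordering works:
the budget email → the out-of-office reply → the revised draft → the vendor quote → the reply from legal → the follow-up → the approval → the agenda → the summary memo.

the budget email, the out-of-office reply, the revised draft, the vendor quote, the reply from legal, the follow-up, the approval, the agenda, the summary memo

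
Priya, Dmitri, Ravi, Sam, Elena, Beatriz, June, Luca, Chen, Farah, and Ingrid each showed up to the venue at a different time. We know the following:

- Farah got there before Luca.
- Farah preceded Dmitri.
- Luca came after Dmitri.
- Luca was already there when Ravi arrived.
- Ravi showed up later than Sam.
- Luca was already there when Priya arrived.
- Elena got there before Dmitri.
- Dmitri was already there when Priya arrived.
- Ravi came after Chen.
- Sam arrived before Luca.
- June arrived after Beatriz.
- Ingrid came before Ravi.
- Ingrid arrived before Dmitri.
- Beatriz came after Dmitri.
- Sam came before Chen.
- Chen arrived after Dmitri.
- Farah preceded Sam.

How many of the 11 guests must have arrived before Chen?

Directly stated before Chen: Dmitri and Sam.
Elena reaches Chen via Elena → Dmitri → Chen.
Farah reaches Chen via Farah → Sam → Chen.
Ingrid reaches Chen via Ingrid → Dmitri → Chen.
No chain forces Priya (or any of the others) ahead of Chen.
That's Dmitri, Elena, Farah, Ingrid, and Sam — 5 in all.

5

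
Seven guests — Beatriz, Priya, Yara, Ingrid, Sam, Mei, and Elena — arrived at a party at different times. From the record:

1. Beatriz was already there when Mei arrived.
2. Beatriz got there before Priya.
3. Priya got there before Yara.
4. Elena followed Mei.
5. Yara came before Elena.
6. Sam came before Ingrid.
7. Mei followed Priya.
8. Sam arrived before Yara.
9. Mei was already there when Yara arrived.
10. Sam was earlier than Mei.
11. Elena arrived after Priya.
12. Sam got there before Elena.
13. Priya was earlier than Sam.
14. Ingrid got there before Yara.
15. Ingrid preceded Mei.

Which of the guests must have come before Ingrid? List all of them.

Directly stated before Ingrid: Sam.
Beatriz reaches Ingrid via Beatriz → Priya → Sam → Ingrid.
Priya reaches Ingrid via Priya → Sam → Ingrid.
No chain forces Elena (or any of the others) ahead of Ingrid.

Beatriz, Priya, Sam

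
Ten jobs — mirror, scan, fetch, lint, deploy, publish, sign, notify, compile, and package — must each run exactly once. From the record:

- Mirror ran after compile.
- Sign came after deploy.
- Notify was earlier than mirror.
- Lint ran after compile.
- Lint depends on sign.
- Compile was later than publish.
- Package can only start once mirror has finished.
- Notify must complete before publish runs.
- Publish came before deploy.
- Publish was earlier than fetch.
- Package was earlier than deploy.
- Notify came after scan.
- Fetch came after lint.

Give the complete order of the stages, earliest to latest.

scan, notify, publish, compile, mirror, package, deploy, sign, lint, fetch

The constraints fix every adjacent pair, so only one ordering works:
scan → notify → publish → compile → mirror → package → deploy → sign → lint → fetch.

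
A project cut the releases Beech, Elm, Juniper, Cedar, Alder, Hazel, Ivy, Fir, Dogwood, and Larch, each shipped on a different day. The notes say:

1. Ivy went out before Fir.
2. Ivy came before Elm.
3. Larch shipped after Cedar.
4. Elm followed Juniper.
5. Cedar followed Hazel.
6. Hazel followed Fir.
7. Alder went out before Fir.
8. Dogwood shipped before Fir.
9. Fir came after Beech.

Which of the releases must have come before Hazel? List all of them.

Alder, Beech, Dogwood, Fir, Ivy

Directly stated before Hazel: Fir.
Alder reaches Hazel via Alder → Fir → Hazel.
Beech reaches Hazel via Beech → Fir → Hazel.
Dogwood reaches Hazel via Dogwood → Fir → Hazel.
Likewise Ivy reaches Hazel by chaining the stated constraints.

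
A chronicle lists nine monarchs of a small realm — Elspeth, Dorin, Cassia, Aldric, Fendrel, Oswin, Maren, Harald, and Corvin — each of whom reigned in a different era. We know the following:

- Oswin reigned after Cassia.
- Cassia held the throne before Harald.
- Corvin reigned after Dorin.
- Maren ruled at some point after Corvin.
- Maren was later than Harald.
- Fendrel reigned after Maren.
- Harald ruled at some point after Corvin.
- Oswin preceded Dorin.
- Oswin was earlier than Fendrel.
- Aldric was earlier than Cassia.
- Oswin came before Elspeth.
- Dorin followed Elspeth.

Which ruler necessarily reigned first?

Aldric

Aldric has a chain of constraints placing them before every other ruler, so Aldric must be first.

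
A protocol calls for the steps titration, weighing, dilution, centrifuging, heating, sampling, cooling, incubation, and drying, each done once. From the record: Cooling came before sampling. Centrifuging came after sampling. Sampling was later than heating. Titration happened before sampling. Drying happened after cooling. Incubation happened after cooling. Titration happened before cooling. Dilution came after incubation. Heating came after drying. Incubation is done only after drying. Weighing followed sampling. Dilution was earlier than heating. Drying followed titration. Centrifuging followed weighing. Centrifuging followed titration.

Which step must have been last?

Every other step has a chain of constraints placing it before centrifuging, so centrifuging is last.

centrifuging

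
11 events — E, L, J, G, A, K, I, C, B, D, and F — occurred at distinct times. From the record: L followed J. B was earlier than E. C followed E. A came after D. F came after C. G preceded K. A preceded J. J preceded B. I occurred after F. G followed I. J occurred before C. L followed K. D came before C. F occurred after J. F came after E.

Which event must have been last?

Every other event has a chain of constraints placing it before L, so L is last.

L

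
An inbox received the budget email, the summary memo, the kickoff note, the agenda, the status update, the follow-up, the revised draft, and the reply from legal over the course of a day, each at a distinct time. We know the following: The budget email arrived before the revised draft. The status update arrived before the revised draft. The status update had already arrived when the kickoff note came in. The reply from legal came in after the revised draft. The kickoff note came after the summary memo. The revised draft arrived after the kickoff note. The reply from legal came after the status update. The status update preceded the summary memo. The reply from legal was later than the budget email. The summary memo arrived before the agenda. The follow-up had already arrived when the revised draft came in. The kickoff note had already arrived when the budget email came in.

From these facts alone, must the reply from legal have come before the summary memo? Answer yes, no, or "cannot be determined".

no

Tracing the constraints gives the summary memo → the kickoff note → the budget email → the reply from legal, so the summary memo must come before the reply from legal.
That means the reply from legal cannot be before the summary memo.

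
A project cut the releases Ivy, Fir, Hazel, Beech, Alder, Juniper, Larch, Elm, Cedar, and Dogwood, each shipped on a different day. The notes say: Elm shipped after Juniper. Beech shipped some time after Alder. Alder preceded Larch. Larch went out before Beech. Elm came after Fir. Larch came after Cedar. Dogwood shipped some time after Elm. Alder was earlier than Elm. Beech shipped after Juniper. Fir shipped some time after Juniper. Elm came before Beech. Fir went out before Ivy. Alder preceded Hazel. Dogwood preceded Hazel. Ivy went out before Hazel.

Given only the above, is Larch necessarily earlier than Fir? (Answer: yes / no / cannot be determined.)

No chain of stated constraints runs from Larch to Fir, and none runs from Fir to Larch either.
So the relative order of Larch and Fir is not fixed by the given facts.

cannot be determined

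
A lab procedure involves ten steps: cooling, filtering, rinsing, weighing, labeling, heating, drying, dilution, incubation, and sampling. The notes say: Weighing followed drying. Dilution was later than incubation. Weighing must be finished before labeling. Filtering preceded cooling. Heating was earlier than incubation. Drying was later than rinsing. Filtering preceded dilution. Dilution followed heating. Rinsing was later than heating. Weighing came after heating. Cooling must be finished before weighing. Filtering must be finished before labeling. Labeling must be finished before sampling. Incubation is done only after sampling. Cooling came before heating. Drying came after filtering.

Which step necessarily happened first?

Filtering has a chain of constraints placing it before every other step, so filtering must be first.

filtering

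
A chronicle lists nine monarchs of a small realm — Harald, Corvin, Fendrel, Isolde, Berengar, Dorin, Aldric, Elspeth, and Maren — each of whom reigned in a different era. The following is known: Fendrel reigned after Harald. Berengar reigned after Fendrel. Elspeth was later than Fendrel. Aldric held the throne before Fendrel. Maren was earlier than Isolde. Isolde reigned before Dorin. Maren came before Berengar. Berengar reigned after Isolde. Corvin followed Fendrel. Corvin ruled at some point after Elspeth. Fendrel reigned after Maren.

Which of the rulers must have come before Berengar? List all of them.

Directly stated before Berengar: Fendrel, Isolde, and Maren.
Aldric reaches Berengar via Aldric → Fendrel → Berengar.
Harald reaches Berengar via Harald → Fendrel → Berengar.
No chain forces Corvin (or any of the others) ahead of Berengar.

Aldric, Fendrel, Harald, Isolde, Maren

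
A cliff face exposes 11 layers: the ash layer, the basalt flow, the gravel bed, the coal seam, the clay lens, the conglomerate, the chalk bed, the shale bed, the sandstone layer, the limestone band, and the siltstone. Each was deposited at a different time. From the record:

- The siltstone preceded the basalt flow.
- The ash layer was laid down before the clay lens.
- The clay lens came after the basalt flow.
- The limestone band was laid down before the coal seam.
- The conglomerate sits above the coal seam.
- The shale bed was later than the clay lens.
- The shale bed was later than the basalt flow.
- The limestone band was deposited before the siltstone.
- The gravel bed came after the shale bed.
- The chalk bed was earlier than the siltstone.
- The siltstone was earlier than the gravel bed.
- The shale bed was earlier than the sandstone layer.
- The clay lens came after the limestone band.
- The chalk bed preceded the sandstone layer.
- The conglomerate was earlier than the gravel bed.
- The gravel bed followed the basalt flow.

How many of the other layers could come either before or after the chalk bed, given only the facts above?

4

Forced after the chalk bed: the basalt flow, the clay lens, the gravel bed, the sandstone layer, the shale bed, and the siltstone.
That leaves the ash layer, the coal seam, the conglomerate, and the limestone band with no forced order relative to the chalk bed — 4.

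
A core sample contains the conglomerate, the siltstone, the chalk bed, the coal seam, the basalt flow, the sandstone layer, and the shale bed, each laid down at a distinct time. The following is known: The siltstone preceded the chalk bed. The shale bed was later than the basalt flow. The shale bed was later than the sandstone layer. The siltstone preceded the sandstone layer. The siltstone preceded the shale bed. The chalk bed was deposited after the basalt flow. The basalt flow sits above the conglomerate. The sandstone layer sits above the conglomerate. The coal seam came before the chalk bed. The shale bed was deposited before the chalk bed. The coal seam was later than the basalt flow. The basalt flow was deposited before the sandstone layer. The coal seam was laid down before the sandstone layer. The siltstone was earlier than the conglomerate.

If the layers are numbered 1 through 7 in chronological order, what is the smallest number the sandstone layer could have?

5

The basalt flow, the coal seam, the conglomerate, and the siltstone must all come before the sandstone layer — 4 forced predecessors.
Nothing else is forced ahead of the sandstone layer, so its earliest slot is position 4 + 1 = 5.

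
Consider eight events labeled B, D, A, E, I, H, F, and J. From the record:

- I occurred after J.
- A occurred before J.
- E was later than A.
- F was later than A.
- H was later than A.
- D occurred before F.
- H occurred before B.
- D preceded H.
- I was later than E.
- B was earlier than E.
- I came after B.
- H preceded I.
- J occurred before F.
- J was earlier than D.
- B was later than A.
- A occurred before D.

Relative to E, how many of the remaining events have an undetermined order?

1

Forced before E: A, B, D, H, and J; forced after E: I.
That leaves F with no forced order relative to E — 1.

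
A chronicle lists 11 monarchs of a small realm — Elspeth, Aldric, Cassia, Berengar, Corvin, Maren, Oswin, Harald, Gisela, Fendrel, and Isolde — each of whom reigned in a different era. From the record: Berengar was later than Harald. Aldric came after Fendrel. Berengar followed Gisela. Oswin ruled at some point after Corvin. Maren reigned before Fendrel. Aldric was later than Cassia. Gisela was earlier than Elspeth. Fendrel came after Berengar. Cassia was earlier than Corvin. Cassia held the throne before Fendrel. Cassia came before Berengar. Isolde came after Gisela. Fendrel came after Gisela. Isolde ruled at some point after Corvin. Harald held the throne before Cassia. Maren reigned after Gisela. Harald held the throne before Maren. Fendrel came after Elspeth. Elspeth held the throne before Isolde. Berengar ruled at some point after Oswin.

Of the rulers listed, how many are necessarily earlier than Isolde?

5

Directly stated before Isolde: Corvin, Elspeth, and Gisela.
Cassia reaches Isolde via Cassia → Corvin → Isolde.
Harald reaches Isolde via Harald → Cassia → Corvin → Isolde.
No chain forces Maren (or any of the others) ahead of Isolde.
That's Cassia, Corvin, Elspeth, Gisela, and Harald — 5 in all.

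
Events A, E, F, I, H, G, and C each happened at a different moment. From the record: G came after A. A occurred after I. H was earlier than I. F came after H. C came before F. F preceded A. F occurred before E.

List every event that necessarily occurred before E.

Directly stated before E: F.
C reaches E via C → F → E.
H reaches E via H → F → E.

C, F, H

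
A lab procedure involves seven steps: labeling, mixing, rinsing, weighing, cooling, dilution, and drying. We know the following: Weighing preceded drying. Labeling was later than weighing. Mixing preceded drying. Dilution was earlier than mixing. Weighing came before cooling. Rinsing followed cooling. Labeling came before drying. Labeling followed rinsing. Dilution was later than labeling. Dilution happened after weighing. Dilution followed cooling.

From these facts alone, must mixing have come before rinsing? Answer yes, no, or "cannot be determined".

Tracing the constraints gives rinsing → labeling → dilution → mixing, so rinsing must come before mixing.
That means mixing cannot be before rinsing.

no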